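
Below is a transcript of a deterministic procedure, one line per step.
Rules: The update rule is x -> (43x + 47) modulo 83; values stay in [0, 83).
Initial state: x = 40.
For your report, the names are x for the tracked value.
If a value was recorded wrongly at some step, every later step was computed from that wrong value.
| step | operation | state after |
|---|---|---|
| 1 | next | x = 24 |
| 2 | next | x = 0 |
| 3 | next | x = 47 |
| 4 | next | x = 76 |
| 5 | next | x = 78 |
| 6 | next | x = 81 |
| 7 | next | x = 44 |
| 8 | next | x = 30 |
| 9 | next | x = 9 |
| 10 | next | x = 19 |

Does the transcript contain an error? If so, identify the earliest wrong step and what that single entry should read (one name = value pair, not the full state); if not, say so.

no error

Recomputing the run from the initial state:
step 1: x = 24
step 2: x = 0
step 3: x = 47
step 4: x = 76
step 5: x = 78
step 6: x = 81
step 7: x = 44
step 8: x = 30
step 9: x = 9
step 10: x = 19
This matches the transcript at every step.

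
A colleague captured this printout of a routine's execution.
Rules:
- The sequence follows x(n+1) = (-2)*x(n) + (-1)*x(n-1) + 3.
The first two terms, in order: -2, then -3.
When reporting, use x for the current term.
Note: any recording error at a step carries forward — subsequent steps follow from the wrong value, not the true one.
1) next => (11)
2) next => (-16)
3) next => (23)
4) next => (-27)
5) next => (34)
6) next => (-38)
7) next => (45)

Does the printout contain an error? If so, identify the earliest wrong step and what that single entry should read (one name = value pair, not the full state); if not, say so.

Recomputing the run from the initial state:
step 1: x = 11
step 2: x = -16
step 3: x = 24
step 4: x = -29
step 5: x = 37
step 6: x = -42
step 7: x = 50
The first disagreement with the printout is at step 3, where the value should be x = 24.

step 3, x = 24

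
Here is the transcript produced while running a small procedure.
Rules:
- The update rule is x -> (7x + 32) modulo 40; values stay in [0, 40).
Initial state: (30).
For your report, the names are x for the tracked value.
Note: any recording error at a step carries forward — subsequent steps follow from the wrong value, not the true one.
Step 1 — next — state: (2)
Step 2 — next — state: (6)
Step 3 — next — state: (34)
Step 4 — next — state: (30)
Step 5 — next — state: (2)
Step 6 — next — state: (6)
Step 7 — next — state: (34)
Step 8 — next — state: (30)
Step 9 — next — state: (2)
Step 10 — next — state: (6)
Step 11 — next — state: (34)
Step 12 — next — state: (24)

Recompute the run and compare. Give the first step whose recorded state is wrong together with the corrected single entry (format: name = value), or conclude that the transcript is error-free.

Step 1: x = (7*30 + 32) mod 40 = 2 — checks out.
Step 2: x = (7*2 + 32) mod 40 = 6 — verified.
Step 3: x = (7*6 + 32) mod 40 = 34 — confirmed correct.
Step 4: x = (7*34 + 32) mod 40 = 30 — checks out.
Step 5: x = (7*30 + 32) mod 40 = 2 — checks out.
Step 6: x = (7*2 + 32) mod 40 = 6 — matches.
Step 7: x = (7*6 + 32) mod 40 = 34 — no discrepancy.
Step 8: x = (7*34 + 32) mod 40 = 30 — consistent with the transcript.
Step 9: x = (7*30 + 32) mod 40 = 2 — in agreement.
Step 10: x = (7*2 + 32) mod 40 = 6 — same as recorded.
Step 11: x = (7*6 + 32) mod 40 = 34 — exactly as logged.
Step 12: x = (7*34 + 32) mod 40 = 30 — the transcript disagrees here.
The earliest wrong entry is at step 12: it should read x = 30.

step 12, x = 30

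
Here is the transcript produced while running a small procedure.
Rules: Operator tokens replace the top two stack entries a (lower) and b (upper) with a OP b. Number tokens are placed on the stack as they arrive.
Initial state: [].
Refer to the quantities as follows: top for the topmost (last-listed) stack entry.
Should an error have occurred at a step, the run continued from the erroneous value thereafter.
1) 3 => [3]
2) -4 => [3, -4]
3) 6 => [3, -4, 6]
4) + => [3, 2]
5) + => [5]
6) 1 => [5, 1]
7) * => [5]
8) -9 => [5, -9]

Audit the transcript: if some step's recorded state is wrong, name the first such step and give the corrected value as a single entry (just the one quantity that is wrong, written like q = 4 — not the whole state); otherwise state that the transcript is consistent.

step 1: push 3: top = 3 -> confirmed correct
step 2: push -4: top = -4 -> same as recorded
step 3: push 6: top = 6 -> consistent with the transcript
step 4: -4 + 6 = 2 -> checks out
step 5: 3 + 2 = 5 -> agrees with the transcript
step 6: push 1: top = 1 -> in agreement
step 7: 5 * 1 = 5 -> consistent with the transcript
step 8: push -9: top = -9 -> verified
The recomputation confirms every line.

no error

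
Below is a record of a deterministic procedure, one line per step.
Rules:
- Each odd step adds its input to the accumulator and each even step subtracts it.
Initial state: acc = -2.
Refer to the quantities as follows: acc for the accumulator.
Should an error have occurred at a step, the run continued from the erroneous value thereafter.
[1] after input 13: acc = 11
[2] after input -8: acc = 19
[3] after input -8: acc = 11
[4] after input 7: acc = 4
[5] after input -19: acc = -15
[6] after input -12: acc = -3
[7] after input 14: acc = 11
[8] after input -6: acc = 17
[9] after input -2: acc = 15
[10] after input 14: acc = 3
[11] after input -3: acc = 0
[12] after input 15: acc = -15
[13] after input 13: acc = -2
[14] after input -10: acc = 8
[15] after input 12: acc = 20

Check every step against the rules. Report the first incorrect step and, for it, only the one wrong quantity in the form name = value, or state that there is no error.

Step 1: acc = -2 + 13 = 11 — no discrepancy.
Step 2: acc = 11 - -8 = 19 — exactly as logged.
Step 3: acc = 19 + -8 = 11 — exactly as logged.
Step 4: acc = 11 - 7 = 4 — consistent with the record.
Step 5: acc = 4 + -19 = -15 — confirmed correct.
Step 6: acc = -15 - -12 = -3 — verified.
Step 7: acc = -3 + 14 = 11 — exactly as logged.
Step 8: acc = 11 - -6 = 17 — consistent with the record.
Step 9: acc = 17 + -2 = 15 — consistent with the record.
Step 10: acc = 15 - 14 = 1 — the recorded entry deviates here.
So the first discrepancy is step 10, where the right value is acc = 1.

step 10, acc = 1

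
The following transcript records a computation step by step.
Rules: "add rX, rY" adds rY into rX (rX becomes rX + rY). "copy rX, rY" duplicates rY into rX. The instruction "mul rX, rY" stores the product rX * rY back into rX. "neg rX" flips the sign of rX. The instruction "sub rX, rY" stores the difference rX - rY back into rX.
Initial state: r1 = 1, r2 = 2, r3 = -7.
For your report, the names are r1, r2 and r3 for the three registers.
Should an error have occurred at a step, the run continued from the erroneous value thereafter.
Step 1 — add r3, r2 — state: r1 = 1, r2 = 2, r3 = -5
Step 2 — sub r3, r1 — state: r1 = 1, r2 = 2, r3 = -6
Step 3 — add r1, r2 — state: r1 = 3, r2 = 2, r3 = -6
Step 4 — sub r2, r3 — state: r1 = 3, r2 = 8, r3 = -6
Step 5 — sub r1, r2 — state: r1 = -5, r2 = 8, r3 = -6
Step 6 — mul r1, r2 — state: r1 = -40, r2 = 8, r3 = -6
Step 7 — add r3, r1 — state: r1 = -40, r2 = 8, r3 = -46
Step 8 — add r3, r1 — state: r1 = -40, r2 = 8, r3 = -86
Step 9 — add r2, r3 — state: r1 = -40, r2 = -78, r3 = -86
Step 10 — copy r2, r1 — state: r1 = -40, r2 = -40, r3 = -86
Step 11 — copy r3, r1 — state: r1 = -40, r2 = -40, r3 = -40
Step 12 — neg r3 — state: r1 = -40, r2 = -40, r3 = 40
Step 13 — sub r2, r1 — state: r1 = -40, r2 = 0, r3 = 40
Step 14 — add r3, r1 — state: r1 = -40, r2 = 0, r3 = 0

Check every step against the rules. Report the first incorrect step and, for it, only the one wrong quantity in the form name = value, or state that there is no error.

no error

step 1: r3 = -7 + 2 = -5 -> checks out
step 2: r3 = -5 - 1 = -6 -> agrees with the transcript
step 3: r1 = 1 + 2 = 3 -> matches
step 4: r2 = 2 - -6 = 8 -> no discrepancy
step 5: r1 = 3 - 8 = -5 -> confirmed correct
step 6: r1 = -5 * 8 = -40 -> in agreement
step 7: r3 = -6 + -40 = -46 -> no discrepancy
step 8: r3 = -46 + -40 = -86 -> verified
step 9: r2 = 8 + -86 = -78 -> checks out
step 10: r2 = -40 -> checks out
step 11: r3 = -40 -> exactly as logged
step 12: r3 = -(-40) = 40 -> consistent with the transcript
step 13: r2 = -40 - -40 = 0 -> same as recorded
step 14: r3 = 40 + -40 = 0 -> verified
No step deviates from the rules.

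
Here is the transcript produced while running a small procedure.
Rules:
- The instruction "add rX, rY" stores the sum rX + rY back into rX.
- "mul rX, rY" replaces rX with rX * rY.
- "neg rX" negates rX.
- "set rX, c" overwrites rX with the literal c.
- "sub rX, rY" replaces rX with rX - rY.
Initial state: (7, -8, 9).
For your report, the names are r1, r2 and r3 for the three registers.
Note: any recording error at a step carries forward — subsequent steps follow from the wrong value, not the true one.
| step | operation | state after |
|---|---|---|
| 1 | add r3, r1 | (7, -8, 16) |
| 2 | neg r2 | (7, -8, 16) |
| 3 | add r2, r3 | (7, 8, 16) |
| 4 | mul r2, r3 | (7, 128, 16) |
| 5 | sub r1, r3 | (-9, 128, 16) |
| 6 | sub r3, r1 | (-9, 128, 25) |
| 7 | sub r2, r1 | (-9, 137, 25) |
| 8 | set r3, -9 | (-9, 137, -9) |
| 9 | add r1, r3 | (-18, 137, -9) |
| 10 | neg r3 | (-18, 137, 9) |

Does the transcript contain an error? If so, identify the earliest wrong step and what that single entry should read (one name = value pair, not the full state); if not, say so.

1. r3 = 9 + 7 = 16 (consistent with the transcript)
2. r2 = -(-8) = 8 (the transcript has a different value)
Step 2 is the first one off; corrected, r2 = 8.

step 2, r2 = 8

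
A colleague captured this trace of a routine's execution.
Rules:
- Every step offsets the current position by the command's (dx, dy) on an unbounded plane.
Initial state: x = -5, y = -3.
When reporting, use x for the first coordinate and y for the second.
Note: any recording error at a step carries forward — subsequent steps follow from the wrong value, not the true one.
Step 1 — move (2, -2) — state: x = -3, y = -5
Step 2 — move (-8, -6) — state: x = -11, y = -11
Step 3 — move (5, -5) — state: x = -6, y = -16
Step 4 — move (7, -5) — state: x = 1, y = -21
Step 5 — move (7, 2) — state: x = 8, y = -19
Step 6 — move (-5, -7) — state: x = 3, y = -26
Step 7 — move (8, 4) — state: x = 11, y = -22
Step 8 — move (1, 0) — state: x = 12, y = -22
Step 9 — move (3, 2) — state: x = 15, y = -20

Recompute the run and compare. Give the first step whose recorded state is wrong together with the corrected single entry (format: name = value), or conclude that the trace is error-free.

no error

1. x = -5 + (2) = -3, y = -3 + (-2) = -5 (same as recorded)
2. x = -3 + (-8) = -11, y = -5 + (-6) = -11 (agrees with the trace)
3. x = -11 + (5) = -6, y = -11 + (-5) = -16 (consistent with the trace)
4. x = -6 + (7) = 1, y = -16 + (-5) = -21 (in agreement)
5. x = 1 + (7) = 8, y = -21 + (2) = -19 (checks out)
6. x = 8 + (-5) = 3, y = -19 + (-7) = -26 (verified)
7. x = 3 + (8) = 11, y = -26 + (4) = -22 (verified)
8. x = 11 + (1) = 12, y = -22 + (0) = -22 (same as recorded)
9. x = 12 + (3) = 15, y = -22 + (2) = -20 (agrees with the trace)
Nothing is out of place; the run is error-free.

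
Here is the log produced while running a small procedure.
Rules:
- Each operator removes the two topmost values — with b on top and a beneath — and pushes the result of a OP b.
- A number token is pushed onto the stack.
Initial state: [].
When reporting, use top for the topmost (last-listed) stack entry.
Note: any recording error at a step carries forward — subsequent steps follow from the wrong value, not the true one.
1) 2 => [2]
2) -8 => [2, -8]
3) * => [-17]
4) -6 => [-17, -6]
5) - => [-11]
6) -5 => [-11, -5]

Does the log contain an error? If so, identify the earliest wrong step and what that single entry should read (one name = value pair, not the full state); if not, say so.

Recomputing the run from the initial state:
step 1: [2]
step 2: [2, -8]
step 3: [-16]
step 4: [-16, -6]
step 5: [-10]
step 6: [-10, -5]
The first disagreement with the log is at step 3, where the value should be top = -16.

step 3, top = -16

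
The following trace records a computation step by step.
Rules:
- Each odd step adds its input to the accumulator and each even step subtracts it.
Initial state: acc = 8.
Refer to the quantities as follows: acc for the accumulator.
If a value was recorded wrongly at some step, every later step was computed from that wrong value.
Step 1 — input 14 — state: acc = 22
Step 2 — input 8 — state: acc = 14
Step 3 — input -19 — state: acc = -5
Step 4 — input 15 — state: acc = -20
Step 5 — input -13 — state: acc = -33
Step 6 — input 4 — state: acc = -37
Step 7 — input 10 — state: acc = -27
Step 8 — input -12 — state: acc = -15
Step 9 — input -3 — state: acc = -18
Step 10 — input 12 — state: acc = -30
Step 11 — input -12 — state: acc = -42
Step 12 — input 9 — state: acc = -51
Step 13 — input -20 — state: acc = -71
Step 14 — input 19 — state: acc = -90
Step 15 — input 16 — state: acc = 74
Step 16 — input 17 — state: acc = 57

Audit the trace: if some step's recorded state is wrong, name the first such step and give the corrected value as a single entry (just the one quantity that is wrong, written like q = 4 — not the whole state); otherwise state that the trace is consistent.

step 15, acc = -74

Step 1: acc = 8 + 14 = 22 — confirmed correct.
Step 2: acc = 22 - 8 = 14 — exactly as logged.
Step 3: acc = 14 + -19 = -5 — confirmed correct.
Step 4: acc = -5 - 15 = -20 — confirmed correct.
Step 5: acc = -20 + -13 = -33 — same as recorded.
Step 6: acc = -33 - 4 = -37 — agrees with the trace.
Step 7: acc = -37 + 10 = -27 — in agreement.
Step 8: acc = -27 - -12 = -15 — no discrepancy.
Step 9: acc = -15 + -3 = -18 — agrees with the trace.
Step 10: acc = -18 - 12 = -30 — same as recorded.
Step 11: acc = -30 + -12 = -42 — no discrepancy.
Step 12: acc = -42 - 9 = -51 — agrees with the trace.
Step 13: acc = -51 + -20 = -71 — verified.
Step 14: acc = -71 - 19 = -90 — checks out.
Step 15: acc = -90 + 16 = -74 — first mismatch against the trace.
So the first discrepancy is step 15, where the right value is acc = -74.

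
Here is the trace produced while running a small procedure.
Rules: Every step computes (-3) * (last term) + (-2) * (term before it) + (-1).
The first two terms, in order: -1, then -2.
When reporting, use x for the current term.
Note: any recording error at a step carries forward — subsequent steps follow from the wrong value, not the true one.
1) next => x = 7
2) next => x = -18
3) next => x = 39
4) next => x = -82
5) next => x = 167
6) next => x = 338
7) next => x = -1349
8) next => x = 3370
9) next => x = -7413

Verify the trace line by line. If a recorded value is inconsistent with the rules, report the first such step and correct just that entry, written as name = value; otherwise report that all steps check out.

step 6, x = -338

Recomputing the run from the initial state:
step 1: x = 7
step 2: x = -18
step 3: x = 39
step 4: x = -82
step 5: x = 167
step 6: x = -338
step 7: x = 679
step 8: x = -1362
step 9: x = 2727
The first disagreement with the trace is at step 6, where the value should be x = -338.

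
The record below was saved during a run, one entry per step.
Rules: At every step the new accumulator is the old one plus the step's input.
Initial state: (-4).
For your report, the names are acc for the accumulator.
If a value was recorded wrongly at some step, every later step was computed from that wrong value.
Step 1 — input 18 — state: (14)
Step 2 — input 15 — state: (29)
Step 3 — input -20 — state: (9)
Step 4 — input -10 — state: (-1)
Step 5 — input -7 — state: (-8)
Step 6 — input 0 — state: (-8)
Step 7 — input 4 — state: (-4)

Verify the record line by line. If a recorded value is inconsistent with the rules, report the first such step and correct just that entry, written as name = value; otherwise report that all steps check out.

no error

1. acc = -4 + 18 = 14 (confirmed correct)
2. acc = 14 + 15 = 29 (no discrepancy)
3. acc = 29 + -20 = 9 (no discrepancy)
4. acc = 9 + -10 = -1 (agrees with the record)
5. acc = -1 + -7 = -8 (checks out)
6. acc = -8 + 0 = -8 (checks out)
7. acc = -8 + 4 = -4 (in agreement)
Each recorded entry agrees with the recomputation.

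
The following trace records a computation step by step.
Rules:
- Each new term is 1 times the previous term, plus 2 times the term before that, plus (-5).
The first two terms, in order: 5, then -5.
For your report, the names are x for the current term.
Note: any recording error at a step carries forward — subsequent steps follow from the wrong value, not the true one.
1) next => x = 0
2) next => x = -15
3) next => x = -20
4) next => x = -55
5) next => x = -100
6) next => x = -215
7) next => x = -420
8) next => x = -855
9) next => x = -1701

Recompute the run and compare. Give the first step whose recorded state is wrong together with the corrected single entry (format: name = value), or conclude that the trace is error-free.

Recomputing the run from the initial state:
step 1: x = 0
step 2: x = -15
step 3: x = -20
step 4: x = -55
step 5: x = -100
step 6: x = -215
step 7: x = -420
step 8: x = -855
step 9: x = -1700
The first disagreement with the trace is at step 9, where the value should be x = -1700.

step 9, x = -1700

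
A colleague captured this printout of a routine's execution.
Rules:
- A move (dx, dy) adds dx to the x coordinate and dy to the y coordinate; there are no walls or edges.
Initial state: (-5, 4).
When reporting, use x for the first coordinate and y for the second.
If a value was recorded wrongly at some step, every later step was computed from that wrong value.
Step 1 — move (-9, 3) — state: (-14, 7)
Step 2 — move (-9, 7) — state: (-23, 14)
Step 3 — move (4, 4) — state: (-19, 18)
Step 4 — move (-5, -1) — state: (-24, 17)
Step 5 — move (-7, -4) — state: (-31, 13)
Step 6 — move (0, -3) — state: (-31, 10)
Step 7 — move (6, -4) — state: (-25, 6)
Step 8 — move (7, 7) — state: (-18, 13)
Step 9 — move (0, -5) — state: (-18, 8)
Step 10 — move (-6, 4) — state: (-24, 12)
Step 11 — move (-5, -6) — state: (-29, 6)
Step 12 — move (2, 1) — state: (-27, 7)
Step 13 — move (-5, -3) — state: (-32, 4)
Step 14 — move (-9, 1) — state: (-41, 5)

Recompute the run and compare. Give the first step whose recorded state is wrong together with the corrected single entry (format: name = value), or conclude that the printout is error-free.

no error

step 1: x = -5 + (-9) = -14, y = 4 + (3) = 7 -> confirmed correct
step 2: x = -14 + (-9) = -23, y = 7 + (7) = 14 -> confirmed correct
step 3: x = -23 + (4) = -19, y = 14 + (4) = 18 -> exactly as logged
step 4: x = -19 + (-5) = -24, y = 18 + (-1) = 17 -> no discrepancy
step 5: x = -24 + (-7) = -31, y = 17 + (-4) = 13 -> exactly as logged
step 6: x = -31 + (0) = -31, y = 13 + (-3) = 10 -> checks out
step 7: x = -31 + (6) = -25, y = 10 + (-4) = 6 -> consistent with the printout
step 8: x = -25 + (7) = -18, y = 6 + (7) = 13 -> confirmed correct
step 9: x = -18 + (0) = -18, y = 13 + (-5) = 8 -> same as recorded
step 10: x = -18 + (-6) = -24, y = 8 + (4) = 12 -> consistent with the printout
step 11: x = -24 + (-5) = -29, y = 12 + (-6) = 6 -> in agreement
step 12: x = -29 + (2) = -27, y = 6 + (1) = 7 -> consistent with the printout
step 13: x = -27 + (-5) = -32, y = 7 + (-3) = 4 -> confirmed correct
step 14: x = -32 + (-9) = -41, y = 4 + (1) = 5 -> matches
Each recorded entry agrees with the recomputation.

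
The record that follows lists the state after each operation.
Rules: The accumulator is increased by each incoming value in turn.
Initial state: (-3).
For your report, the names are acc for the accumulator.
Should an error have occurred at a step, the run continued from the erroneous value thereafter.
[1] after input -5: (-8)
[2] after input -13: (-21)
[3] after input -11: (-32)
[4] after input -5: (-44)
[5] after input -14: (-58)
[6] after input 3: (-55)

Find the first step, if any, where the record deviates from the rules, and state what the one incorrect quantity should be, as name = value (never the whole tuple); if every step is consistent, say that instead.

1. acc = -3 + -5 = -8 (agrees with the record)
2. acc = -8 + -13 = -21 (agrees with the record)
3. acc = -21 + -11 = -32 (verified)
4. acc = -32 + -5 = -37 (this is not what the record shows)
The audit stops at step 4: the recorded entry is wrong and should be acc = -37.

step 4, acc = -37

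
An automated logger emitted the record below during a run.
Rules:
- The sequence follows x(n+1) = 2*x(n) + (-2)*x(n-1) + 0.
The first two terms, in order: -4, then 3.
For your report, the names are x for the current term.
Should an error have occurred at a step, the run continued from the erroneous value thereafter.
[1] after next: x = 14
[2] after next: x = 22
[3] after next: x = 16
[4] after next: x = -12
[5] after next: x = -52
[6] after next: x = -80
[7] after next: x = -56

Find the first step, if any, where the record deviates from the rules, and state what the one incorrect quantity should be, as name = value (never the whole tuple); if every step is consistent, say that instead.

step 5, x = -56

Step 1: x = 2*(3) + (-2)*(-4) + (0) = 14 — consistent with the record.
Step 2: x = 2*(14) + (-2)*(3) + (0) = 22 — exactly as logged.
Step 3: x = 2*(22) + (-2)*(14) + (0) = 16 — no discrepancy.
Step 4: x = 2*(16) + (-2)*(22) + (0) = -12 — agrees with the record.
Step 5: x = 2*(-12) + (-2)*(16) + (0) = -56 — first mismatch against the record.
The earliest wrong entry is at step 5: it should read x = -56.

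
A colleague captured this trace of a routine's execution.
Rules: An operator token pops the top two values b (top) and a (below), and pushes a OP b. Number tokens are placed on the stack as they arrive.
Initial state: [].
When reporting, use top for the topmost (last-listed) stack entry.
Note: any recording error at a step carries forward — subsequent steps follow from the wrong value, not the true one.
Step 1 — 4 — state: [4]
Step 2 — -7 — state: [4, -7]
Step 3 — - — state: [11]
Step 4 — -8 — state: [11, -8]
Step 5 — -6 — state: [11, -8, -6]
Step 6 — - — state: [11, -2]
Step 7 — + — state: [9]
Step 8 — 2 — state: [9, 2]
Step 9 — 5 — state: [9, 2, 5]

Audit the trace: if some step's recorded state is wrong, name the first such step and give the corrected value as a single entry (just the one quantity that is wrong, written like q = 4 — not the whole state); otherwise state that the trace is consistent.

no error

1. push 4: top = 4 (consistent with the trace)
2. push -7: top = -7 (agrees with the trace)
3. 4 - -7 = 11 (no discrepancy)
4. push -8: top = -8 (in agreement)
5. push -6: top = -6 (verified)
6. -8 - -6 = -2 (confirmed correct)
7. 11 + -2 = 9 (verified)
8. push 2: top = 2 (exactly as logged)
9. push 5: top = 5 (no discrepancy)
All steps check out; nothing to correct.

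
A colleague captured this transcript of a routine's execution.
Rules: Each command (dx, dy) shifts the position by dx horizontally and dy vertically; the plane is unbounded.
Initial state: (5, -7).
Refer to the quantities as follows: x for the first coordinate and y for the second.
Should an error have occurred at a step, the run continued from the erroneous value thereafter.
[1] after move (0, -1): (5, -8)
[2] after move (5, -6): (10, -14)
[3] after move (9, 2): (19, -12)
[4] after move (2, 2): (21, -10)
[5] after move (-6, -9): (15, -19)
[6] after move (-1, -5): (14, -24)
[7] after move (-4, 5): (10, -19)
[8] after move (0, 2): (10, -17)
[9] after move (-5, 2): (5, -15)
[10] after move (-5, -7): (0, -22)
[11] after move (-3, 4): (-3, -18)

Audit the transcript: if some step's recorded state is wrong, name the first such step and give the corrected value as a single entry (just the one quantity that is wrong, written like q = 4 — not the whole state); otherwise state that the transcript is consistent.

step 1: x = 5 + (0) = 5, y = -7 + (-1) = -8 -> no discrepancy
step 2: x = 5 + (5) = 10, y = -8 + (-6) = -14 -> no discrepancy
step 3: x = 10 + (9) = 19, y = -14 + (2) = -12 -> checks out
step 4: x = 19 + (2) = 21, y = -12 + (2) = -10 -> checks out
step 5: x = 21 + (-6) = 15, y = -10 + (-9) = -19 -> exactly as logged
step 6: x = 15 + (-1) = 14, y = -19 + (-5) = -24 -> in agreement
step 7: x = 14 + (-4) = 10, y = -24 + (5) = -19 -> verified
step 8: x = 10 + (0) = 10, y = -19 + (2) = -17 -> checks out
step 9: x = 10 + (-5) = 5, y = -17 + (2) = -15 -> agrees with the transcript
step 10: x = 5 + (-5) = 0, y = -15 + (-7) = -22 -> consistent with the transcript
step 11: x = 0 + (-3) = -3, y = -22 + (4) = -18 -> agrees with the transcript
Each recorded entry agrees with the recomputation.

no error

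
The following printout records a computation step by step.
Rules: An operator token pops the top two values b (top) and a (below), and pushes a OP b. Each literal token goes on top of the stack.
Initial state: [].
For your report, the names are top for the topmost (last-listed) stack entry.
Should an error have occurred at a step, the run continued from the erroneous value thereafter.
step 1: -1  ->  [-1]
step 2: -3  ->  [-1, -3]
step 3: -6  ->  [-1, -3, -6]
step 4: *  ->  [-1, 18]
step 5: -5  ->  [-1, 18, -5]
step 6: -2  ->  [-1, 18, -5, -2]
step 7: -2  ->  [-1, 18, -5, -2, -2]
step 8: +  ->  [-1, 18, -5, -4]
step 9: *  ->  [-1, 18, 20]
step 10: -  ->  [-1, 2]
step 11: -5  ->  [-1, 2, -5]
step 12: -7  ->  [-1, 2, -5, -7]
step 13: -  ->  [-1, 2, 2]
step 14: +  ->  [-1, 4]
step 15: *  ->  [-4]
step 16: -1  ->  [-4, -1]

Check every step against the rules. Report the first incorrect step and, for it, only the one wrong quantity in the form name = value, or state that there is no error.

Recomputing the run from the initial state:
step 1: [-1]
step 2: [-1, -3]
step 3: [-1, -3, -6]
step 4: [-1, 18]
step 5: [-1, 18, -5]
step 6: [-1, 18, -5, -2]
step 7: [-1, 18, -5, -2, -2]
step 8: [-1, 18, -5, -4]
step 9: [-1, 18, 20]
step 10: [-1, -2]
step 11: [-1, -2, -5]
step 12: [-1, -2, -5, -7]
step 13: [-1, -2, 2]
step 14: [-1, 0]
step 15: [0]
step 16: [0, -1]
The first disagreement with the printout is at step 10, where the value should be top = -2.

step 10, top = -2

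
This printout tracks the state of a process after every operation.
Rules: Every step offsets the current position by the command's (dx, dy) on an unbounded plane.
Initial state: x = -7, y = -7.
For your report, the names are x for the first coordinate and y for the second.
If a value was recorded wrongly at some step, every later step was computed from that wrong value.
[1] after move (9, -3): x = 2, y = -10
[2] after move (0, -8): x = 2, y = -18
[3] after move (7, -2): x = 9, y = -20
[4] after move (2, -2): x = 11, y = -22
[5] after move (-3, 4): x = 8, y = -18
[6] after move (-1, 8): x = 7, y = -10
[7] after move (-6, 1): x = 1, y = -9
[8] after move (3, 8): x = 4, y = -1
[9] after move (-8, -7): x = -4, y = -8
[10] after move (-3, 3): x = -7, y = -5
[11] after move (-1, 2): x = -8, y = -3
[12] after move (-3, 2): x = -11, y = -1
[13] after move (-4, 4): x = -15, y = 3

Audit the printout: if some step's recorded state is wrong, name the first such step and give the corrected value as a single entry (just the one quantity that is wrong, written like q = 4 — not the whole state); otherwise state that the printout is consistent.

Recomputing the run from the initial state:
step 1: x = 2, y = -10
step 2: x = 2, y = -18
step 3: x = 9, y = -20
step 4: x = 11, y = -22
step 5: x = 8, y = -18
step 6: x = 7, y = -10
step 7: x = 1, y = -9
step 8: x = 4, y = -1
step 9: x = -4, y = -8
step 10: x = -7, y = -5
step 11: x = -8, y = -3
step 12: x = -11, y = -1
step 13: x = -15, y = 3
This matches the printout at every step.

no error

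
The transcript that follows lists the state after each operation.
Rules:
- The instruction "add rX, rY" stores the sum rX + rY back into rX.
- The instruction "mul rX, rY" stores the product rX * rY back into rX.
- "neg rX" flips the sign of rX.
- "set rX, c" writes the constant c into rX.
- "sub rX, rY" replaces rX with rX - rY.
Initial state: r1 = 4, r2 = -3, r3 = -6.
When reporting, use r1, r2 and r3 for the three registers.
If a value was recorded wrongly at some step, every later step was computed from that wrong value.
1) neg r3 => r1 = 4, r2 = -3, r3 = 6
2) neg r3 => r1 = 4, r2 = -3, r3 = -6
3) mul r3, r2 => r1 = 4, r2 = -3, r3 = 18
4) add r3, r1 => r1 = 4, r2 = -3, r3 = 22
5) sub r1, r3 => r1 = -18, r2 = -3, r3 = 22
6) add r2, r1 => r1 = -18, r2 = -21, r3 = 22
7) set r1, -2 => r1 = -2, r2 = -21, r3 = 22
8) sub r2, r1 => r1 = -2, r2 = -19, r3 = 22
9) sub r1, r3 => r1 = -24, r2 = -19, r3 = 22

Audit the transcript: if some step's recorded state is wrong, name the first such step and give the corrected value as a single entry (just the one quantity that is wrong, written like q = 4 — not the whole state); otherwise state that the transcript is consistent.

no error

Recomputing the run from the initial state:
step 1: r1 = 4, r2 = -3, r3 = 6
step 2: r1 = 4, r2 = -3, r3 = -6
step 3: r1 = 4, r2 = -3, r3 = 18
step 4: r1 = 4, r2 = -3, r3 = 22
step 5: r1 = -18, r2 = -3, r3 = 22
step 6: r1 = -18, r2 = -21, r3 = 22
step 7: r1 = -2, r2 = -21, r3 = 22
step 8: r1 = -2, r2 = -19, r3 = 22
step 9: r1 = -24, r2 = -19, r3 = 22
This matches the transcript at every step.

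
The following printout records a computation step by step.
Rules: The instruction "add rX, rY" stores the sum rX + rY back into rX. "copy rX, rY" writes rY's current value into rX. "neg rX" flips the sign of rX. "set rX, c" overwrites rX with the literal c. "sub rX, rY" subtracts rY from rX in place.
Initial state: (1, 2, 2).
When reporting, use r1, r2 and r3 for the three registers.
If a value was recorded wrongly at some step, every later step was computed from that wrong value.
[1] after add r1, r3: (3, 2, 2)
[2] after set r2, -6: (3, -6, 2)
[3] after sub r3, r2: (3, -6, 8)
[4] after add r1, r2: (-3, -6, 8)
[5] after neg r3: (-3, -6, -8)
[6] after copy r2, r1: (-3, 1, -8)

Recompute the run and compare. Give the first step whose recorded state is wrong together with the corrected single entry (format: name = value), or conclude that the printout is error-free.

step 6, r2 = -3

Step 1: r1 = 1 + 2 = 3 — matches.
Step 2: r2 = -6 — exactly as logged.
Step 3: r3 = 2 - -6 = 8 — exactly as logged.
Step 4: r1 = 3 + -6 = -3 — matches.
Step 5: r3 = -(8) = -8 — exactly as logged.
Step 6: r2 = -3 — first mismatch against the printout.
So the first discrepancy is step 6, where the right value is r2 = -3.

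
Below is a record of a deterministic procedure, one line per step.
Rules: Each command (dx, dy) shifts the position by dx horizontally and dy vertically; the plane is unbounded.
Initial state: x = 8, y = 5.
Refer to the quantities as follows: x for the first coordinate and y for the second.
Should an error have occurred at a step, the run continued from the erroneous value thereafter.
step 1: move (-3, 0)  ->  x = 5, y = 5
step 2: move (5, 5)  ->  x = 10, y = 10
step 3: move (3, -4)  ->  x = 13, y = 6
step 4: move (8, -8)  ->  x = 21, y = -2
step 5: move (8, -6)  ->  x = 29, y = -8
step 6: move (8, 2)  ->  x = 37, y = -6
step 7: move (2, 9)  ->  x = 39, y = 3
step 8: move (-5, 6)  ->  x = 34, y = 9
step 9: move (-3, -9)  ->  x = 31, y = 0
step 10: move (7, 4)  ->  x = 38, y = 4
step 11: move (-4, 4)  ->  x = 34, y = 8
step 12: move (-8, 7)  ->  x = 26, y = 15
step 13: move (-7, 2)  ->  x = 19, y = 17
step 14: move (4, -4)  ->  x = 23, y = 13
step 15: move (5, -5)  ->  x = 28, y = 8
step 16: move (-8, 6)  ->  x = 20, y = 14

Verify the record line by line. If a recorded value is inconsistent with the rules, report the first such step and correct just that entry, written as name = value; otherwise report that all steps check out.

no error

Recomputing the run from the initial state:
step 1: x = 5, y = 5
step 2: x = 10, y = 10
step 3: x = 13, y = 6
step 4: x = 21, y = -2
step 5: x = 29, y = -8
step 6: x = 37, y = -6
step 7: x = 39, y = 3
step 8: x = 34, y = 9
step 9: x = 31, y = 0
step 10: x = 38, y = 4
step 11: x = 34, y = 8
step 12: x = 26, y = 15
step 13: x = 19, y = 17
step 14: x = 23, y = 13
step 15: x = 28, y = 8
step 16: x = 20, y = 14
This matches the record at every step.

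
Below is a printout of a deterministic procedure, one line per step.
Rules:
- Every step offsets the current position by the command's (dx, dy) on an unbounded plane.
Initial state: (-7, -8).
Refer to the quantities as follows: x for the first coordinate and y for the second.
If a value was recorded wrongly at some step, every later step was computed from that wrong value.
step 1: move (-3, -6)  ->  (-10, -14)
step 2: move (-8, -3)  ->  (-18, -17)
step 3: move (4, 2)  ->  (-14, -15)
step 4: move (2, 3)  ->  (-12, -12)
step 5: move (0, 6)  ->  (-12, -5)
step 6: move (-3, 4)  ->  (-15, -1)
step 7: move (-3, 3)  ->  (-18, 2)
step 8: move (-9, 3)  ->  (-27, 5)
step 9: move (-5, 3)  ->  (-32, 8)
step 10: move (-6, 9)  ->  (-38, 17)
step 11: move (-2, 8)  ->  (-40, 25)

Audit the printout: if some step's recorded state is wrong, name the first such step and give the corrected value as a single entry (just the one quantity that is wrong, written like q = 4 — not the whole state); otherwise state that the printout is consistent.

step 5, y = -6

step 1: x = -7 + (-3) = -10, y = -8 + (-6) = -14 -> matches
step 2: x = -10 + (-8) = -18, y = -14 + (-3) = -17 -> matches
step 3: x = -18 + (4) = -14, y = -17 + (2) = -15 -> exactly as logged
step 4: x = -14 + (2) = -12, y = -15 + (3) = -12 -> no discrepancy
step 5: x = -12 + (0) = -12, y = -12 + (6) = -6 -> the printout has a different value
Conclusion: step 5 carries the first error; the entry should be y = -6.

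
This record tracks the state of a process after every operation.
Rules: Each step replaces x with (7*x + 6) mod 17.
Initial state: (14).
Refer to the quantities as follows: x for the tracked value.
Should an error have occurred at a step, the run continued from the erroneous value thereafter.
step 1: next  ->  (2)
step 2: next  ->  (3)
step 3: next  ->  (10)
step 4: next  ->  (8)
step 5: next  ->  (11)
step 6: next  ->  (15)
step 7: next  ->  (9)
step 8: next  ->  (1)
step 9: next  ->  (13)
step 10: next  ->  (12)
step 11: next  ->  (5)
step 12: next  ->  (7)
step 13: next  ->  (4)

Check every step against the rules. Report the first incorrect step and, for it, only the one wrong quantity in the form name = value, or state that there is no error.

no error

step 1: x = (7*14 + 6) mod 17 = 2 -> same as recorded
step 2: x = (7*2 + 6) mod 17 = 3 -> agrees with the record
step 3: x = (7*3 + 6) mod 17 = 10 -> exactly as logged
step 4: x = (7*10 + 6) mod 17 = 8 -> same as recorded
step 5: x = (7*8 + 6) mod 17 = 11 -> verified
step 6: x = (7*11 + 6) mod 17 = 15 -> no discrepancy
step 7: x = (7*15 + 6) mod 17 = 9 -> checks out
step 8: x = (7*9 + 6) mod 17 = 1 -> checks out
step 9: x = (7*1 + 6) mod 17 = 13 -> consistent with the record
step 10: x = (7*13 + 6) mod 17 = 12 -> confirmed correct
step 11: x = (7*12 + 6) mod 17 = 5 -> same as recorded
step 12: x = (7*5 + 6) mod 17 = 7 -> exactly as logged
step 13: x = (7*7 + 6) mod 17 = 4 -> checks out
Each recorded entry agrees with the recomputation.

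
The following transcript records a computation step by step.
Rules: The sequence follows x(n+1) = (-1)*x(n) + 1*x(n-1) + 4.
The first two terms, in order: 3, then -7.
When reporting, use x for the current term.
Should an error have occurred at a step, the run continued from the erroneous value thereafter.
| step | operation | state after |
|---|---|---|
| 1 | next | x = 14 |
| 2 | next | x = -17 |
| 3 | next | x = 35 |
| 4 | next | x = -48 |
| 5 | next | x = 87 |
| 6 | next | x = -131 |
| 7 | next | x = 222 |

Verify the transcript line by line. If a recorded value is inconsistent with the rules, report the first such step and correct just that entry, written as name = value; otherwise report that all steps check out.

Step 1: x = -1*(-7) + (1)*(3) + (4) = 14 — agrees with the transcript.
Step 2: x = -1*(14) + (1)*(-7) + (4) = -17 — consistent with the transcript.
Step 3: x = -1*(-17) + (1)*(14) + (4) = 35 — same as recorded.
Step 4: x = -1*(35) + (1)*(-17) + (4) = -48 — checks out.
Step 5: x = -1*(-48) + (1)*(35) + (4) = 87 — matches.
Step 6: x = -1*(87) + (1)*(-48) + (4) = -131 — confirmed correct.
Step 7: x = -1*(-131) + (1)*(87) + (4) = 222 — checks out.
No step deviates from the rules.

no error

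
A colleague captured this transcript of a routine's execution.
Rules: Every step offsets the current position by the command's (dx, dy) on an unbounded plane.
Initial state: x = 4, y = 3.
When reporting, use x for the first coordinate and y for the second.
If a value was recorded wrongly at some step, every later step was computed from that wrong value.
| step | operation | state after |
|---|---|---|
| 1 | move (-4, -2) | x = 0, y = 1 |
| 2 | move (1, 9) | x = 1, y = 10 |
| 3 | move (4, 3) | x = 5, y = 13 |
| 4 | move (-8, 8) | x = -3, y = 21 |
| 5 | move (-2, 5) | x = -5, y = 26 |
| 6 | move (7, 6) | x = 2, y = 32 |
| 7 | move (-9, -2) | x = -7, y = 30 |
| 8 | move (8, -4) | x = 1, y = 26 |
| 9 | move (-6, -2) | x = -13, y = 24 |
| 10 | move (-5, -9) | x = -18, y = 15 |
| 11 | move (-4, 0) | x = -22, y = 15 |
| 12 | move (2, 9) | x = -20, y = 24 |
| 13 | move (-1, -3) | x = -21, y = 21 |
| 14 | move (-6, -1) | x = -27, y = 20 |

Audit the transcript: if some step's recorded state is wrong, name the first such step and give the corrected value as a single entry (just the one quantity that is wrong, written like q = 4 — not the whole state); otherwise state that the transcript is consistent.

1. x = 4 + (-4) = 0, y = 3 + (-2) = 1 (exactly as logged)
2. x = 0 + (1) = 1, y = 1 + (9) = 10 (matches)
3. x = 1 + (4) = 5, y = 10 + (3) = 13 (no discrepancy)
4. x = 5 + (-8) = -3, y = 13 + (8) = 21 (verified)
5. x = -3 + (-2) = -5, y = 21 + (5) = 26 (verified)
6. x = -5 + (7) = 2, y = 26 + (6) = 32 (same as recorded)
7. x = 2 + (-9) = -7, y = 32 + (-2) = 30 (agrees with the transcript)
8. x = -7 + (8) = 1, y = 30 + (-4) = 26 (same as recorded)
9. x = 1 + (-6) = -5, y = 26 + (-2) = 24 (the recorded entry deviates here)
That makes step 9 the first incorrect line — x = -5 is what it should show.

step 9, x = -5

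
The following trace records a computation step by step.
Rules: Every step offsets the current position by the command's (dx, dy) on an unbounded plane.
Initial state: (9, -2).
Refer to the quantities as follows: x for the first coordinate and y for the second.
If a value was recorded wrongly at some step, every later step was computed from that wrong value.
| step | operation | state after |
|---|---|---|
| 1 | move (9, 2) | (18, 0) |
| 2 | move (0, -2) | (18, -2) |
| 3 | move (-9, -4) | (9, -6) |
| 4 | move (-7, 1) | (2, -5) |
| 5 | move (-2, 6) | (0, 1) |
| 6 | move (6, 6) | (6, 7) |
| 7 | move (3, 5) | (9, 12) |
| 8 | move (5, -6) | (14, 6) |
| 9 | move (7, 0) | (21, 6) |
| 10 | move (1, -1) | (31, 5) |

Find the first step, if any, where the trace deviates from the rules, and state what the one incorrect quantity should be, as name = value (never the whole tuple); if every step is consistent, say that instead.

1. x = 9 + (9) = 18, y = -2 + (2) = 0 (verified)
2. x = 18 + (0) = 18, y = 0 + (-2) = -2 (no discrepancy)
3. x = 18 + (-9) = 9, y = -2 + (-4) = -6 (consistent with the trace)
4. x = 9 + (-7) = 2, y = -6 + (1) = -5 (confirmed correct)
5. x = 2 + (-2) = 0, y = -5 + (6) = 1 (no discrepancy)
6. x = 0 + (6) = 6, y = 1 + (6) = 7 (matches)
7. x = 6 + (3) = 9, y = 7 + (5) = 12 (exactly as logged)
8. x = 9 + (5) = 14, y = 12 + (-6) = 6 (same as recorded)
9. x = 14 + (7) = 21, y = 6 + (0) = 6 (agrees with the trace)
10. x = 21 + (1) = 22, y = 6 + (-1) = 5 (a discrepancy with the trace)
First incorrect step: 10; the correct value is x = 22.

step 10, x = 22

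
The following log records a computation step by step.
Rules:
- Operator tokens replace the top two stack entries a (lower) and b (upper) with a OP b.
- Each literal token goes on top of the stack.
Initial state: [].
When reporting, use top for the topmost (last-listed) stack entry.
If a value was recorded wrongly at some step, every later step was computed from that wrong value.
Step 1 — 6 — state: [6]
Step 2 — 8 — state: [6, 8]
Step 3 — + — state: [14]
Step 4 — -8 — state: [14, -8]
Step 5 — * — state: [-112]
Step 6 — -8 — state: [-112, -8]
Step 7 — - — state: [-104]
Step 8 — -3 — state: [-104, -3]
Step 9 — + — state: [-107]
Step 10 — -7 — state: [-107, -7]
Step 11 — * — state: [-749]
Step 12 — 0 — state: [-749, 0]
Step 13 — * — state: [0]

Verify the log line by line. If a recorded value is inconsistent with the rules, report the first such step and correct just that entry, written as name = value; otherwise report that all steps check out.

Recomputing the run from the initial state:
step 1: [6]
step 2: [6, 8]
step 3: [14]
step 4: [14, -8]
step 5: [-112]
step 6: [-112, -8]
step 7: [-104]
step 8: [-104, -3]
step 9: [-107]
step 10: [-107, -7]
step 11: [749]
step 12: [749, 0]
step 13: [0]
The first disagreement with the log is at step 11, where the value should be top = 749.

step 11, top = 749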